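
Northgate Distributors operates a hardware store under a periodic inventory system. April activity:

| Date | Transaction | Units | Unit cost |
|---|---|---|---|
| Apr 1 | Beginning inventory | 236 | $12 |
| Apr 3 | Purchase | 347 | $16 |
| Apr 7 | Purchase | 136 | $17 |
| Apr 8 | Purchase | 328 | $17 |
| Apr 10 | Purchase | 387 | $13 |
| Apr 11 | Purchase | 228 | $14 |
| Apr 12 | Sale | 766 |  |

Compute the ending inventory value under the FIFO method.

Apr 12, 766 sold [FIFO — oldest first]: 236 @ $12 + 347 @ $16 + 136 @ $17 + 47 @ $17 = $11,495
Ending inventory: 281 @ $17 + 387 @ $13 + 228 @ $14 = $13,000

Ending inventory = $13,000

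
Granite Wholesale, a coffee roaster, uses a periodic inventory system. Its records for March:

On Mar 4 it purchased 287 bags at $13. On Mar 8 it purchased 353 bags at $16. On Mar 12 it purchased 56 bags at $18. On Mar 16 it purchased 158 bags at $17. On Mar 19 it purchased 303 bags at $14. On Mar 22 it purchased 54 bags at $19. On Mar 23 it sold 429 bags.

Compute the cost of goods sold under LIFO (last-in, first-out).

COGS = $6,492

Mar 23, 429 sold [LIFO — newest first]: 54 @ $19 + 303 @ $14 + 72 @ $17 = $6,492
Ending inventory: 287 @ $13 + 353 @ $16 + 56 @ $18 + 86 @ $17 = $11,849
Check: goods available $18,341 = COGS $6,492 + ending $11,849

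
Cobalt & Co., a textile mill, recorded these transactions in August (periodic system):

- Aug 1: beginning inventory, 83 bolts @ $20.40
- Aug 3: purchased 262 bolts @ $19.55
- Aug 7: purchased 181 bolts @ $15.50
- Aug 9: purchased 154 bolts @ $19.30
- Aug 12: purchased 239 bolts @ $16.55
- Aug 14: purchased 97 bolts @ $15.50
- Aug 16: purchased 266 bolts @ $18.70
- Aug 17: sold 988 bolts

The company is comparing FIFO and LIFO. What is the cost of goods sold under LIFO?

COGS = $17,207.90

FIFO COGS: 83 @ $20.40 + 262 @ $19.55 + 181 @ $15.50 + 154 @ $19.30 + 239 @ $16.55 + 69 @ $15.50 = $17,617.95
LIFO COGS: 266 @ $18.70 + 97 @ $15.50 + 239 @ $16.55 + 154 @ $19.30 + 181 @ $15.50 + 51 @ $19.55 = $17,207.90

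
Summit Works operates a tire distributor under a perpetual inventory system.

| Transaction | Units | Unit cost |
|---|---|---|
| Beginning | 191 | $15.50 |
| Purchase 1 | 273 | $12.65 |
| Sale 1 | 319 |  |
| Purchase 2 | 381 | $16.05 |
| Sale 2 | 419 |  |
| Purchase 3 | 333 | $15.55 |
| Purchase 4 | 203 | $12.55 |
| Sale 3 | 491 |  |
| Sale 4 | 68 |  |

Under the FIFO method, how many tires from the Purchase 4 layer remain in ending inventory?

84

Sale 1 (319) [FIFO — oldest first]: 191 @ $15.50 + 128 @ $12.65 = $4,579.70
Sale 2 (419) [FIFO — oldest first]: 145 @ $12.65 + 274 @ $16.05 = $6,231.95
Sale 3 (491) [FIFO — oldest first]: 107 @ $16.05 + 333 @ $15.55 + 51 @ $12.55 = $7,535.55
Sale 4 (68) [FIFO — oldest first]: 68 @ $12.55 = $853.40
Total COGS = $4,579.70 + $6,231.95 + $7,535.55 + $853.40 = $19,200.60
Ending inventory: 84 @ $12.55 = $1,054.20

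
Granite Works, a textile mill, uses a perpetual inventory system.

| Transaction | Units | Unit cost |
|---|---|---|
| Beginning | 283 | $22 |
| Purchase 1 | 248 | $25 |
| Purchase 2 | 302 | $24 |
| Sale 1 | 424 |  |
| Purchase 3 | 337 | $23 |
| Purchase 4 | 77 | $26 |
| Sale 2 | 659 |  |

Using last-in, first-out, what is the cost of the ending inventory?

Ending inventory = $3,608

Sale 1 (424) [LIFO — newest first]: 302 @ $24 + 122 @ $25 = $10,298
Sale 2 (659) [LIFO — newest first]: 77 @ $26 + 337 @ $23 + 126 @ $25 + 119 @ $22 = $15,521
Total COGS = $10,298 + $15,521 = $25,819
Ending inventory: 164 @ $22 = $3,608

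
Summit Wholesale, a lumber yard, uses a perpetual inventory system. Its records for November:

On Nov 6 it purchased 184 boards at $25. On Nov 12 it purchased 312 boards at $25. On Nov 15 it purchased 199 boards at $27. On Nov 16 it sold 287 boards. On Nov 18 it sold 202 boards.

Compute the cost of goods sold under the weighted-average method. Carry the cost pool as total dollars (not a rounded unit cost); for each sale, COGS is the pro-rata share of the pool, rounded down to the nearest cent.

COGS = $12,505.02

After Nov 6: 184 on hand, pool $4,600.00 (≈ $25.0000 each)
After Nov 12: 496 on hand, pool $12,400.00 (≈ $25.0000 each)
After Nov 15: 695 on hand, pool $17,773.00 (≈ $25.5727 each)
Nov 16, sell 287: 287/695 × $17,773.00 → $7,339.35
Nov 18, sell 202: 202/408 × $10,433.65 → $5,165.67
Total COGS = $7,339.35 + $5,165.67 = $12,505.02
Ending inventory (cost pool remaining) = $5,267.98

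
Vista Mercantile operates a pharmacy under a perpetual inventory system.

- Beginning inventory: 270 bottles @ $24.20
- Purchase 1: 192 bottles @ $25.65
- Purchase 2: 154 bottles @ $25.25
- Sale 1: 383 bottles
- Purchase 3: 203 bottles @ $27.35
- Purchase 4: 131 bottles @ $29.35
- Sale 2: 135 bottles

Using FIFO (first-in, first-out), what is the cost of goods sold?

COGS = $12,872.80

Sale 1 (383) [FIFO — oldest first]: 270 @ $24.20 + 113 @ $25.65 = $9,432.45
Sale 2 (135) [FIFO — oldest first]: 79 @ $25.65 + 56 @ $25.25 = $3,440.35
Total COGS = $9,432.45 + $3,440.35 = $12,872.80
Ending inventory: 98 @ $25.25 + 203 @ $27.35 + 131 @ $29.35 = $11,871.40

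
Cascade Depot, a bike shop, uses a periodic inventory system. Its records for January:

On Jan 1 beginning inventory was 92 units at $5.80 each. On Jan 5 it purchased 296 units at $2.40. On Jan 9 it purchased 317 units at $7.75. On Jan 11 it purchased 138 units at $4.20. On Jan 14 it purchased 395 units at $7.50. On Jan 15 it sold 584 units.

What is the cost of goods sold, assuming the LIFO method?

Jan 15, 584 sold [LIFO — newest first]: 395 @ $7.50 + 138 @ $4.20 + 51 @ $7.75 = $3,937.35
Ending inventory: 92 @ $5.80 + 296 @ $2.40 + 266 @ $7.75 = $3,305.50
Check: goods available $7,242.85 = COGS $3,937.35 + ending $3,305.50

COGS = $3,937.35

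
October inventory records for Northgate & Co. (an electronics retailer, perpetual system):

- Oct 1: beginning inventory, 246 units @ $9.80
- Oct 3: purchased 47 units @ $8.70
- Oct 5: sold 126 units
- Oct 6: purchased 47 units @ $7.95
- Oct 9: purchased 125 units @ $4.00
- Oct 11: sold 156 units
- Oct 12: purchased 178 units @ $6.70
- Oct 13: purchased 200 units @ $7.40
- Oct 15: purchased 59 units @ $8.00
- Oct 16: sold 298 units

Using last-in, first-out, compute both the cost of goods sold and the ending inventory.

COGS = $4,142.85; ending inventory = $2,695.10

Oct 5, 126 sold [LIFO — newest first]: 47 @ $8.70 + 79 @ $9.80 = $1,183.10
Oct 11, 156 sold [LIFO — newest first]: 125 @ $4.00 + 31 @ $7.95 = $746.45
Oct 16, 298 sold [LIFO — newest first]: 59 @ $8.00 + 200 @ $7.40 + 39 @ $6.70 = $2,213.30
Total COGS = $1,183.10 + $746.45 + $2,213.30 = $4,142.85
Ending inventory: 167 @ $9.80 + 16 @ $7.95 + 139 @ $6.70 = $2,695.10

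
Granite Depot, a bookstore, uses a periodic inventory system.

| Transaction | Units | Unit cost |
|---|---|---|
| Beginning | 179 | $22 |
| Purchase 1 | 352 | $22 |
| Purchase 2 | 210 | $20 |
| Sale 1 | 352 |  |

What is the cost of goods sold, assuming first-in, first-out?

Sale 1 (352) [FIFO — oldest first]: 179 @ $22 + 173 @ $22 = $7,744
Ending inventory: 179 @ $22 + 210 @ $20 = $8,138
Check: goods available $15,882 = COGS $7,744 + ending $8,138

COGS = $7,744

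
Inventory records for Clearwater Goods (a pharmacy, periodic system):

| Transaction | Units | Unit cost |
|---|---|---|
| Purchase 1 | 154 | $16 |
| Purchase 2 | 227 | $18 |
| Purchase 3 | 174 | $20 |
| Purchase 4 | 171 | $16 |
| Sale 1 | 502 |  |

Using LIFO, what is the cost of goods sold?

Sale 1 (502) [LIFO — newest first]: 171 @ $16 + 174 @ $20 + 157 @ $18 = $9,042
Ending inventory: 154 @ $16 + 70 @ $18 = $3,724
Check: goods available $12,766 = COGS $9,042 + ending $3,724

COGS = $9,042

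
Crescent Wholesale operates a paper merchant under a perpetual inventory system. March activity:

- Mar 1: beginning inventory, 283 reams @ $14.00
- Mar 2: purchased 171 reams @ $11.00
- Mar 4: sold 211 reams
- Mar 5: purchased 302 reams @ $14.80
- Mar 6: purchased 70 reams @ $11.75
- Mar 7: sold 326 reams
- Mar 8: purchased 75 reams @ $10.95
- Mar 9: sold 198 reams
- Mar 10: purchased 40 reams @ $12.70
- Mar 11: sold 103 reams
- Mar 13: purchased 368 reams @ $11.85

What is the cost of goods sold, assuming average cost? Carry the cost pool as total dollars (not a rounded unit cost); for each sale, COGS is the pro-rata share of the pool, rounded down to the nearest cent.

After Mar 1: 283 on hand, pool $3,962.00 (≈ $14.0000 each)
After Mar 2: 454 on hand, pool $5,843.00 (≈ $12.8700 each)
Mar 4, sell 211: 211/454 × $5,843.00 → $2,715.57
After Mar 5: 545 on hand, pool $7,597.03 (≈ $13.9395 each)
After Mar 6: 615 on hand, pool $8,419.53 (≈ $13.6903 each)
Mar 7, sell 326: 326/615 × $8,419.53 → $4,463.03
After Mar 8: 364 on hand, pool $4,777.75 (≈ $13.1257 each)
Mar 9, sell 198: 198/364 × $4,777.75 → $2,598.88
After Mar 10: 206 on hand, pool $2,686.87 (≈ $13.0431 each)
Mar 11, sell 103: 103/206 × $2,686.87 → $1,343.43
After Mar 13: 471 on hand, pool $5,704.24 (≈ $12.1109 each)
Total COGS = $2,715.57 + $4,463.03 + $2,598.88 + $1,343.43 = $11,120.91
Ending inventory (cost pool remaining) = $5,704.24
Check: goods available $16,825.15 = COGS $11,120.91 + ending $5,704.24

COGS = $11,120.91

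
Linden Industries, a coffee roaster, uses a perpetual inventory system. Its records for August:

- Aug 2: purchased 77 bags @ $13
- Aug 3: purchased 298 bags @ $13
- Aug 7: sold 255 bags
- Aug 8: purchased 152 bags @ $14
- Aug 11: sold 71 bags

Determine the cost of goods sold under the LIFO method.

COGS = $4,309

Aug 7, 255 sold [LIFO — newest first]: 255 @ $13 = $3,315
Aug 11, 71 sold [LIFO — newest first]: 71 @ $14 = $994
Total COGS = $3,315 + $994 = $4,309
Ending inventory: 77 @ $13 + 43 @ $13 + 81 @ $14 = $2,694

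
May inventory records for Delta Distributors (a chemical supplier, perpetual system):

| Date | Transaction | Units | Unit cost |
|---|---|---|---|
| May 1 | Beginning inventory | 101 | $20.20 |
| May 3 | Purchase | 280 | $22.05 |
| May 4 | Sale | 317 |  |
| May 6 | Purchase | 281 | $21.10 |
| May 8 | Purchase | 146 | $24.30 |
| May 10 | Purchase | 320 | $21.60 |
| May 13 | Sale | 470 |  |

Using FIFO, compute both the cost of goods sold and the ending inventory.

COGS = $17,180.80; ending inventory = $7,422.30

May 4, 317 sold [FIFO — oldest first]: 101 @ $20.20 + 216 @ $22.05 = $6,803.00
May 13, 470 sold [FIFO — oldest first]: 64 @ $22.05 + 281 @ $21.10 + 125 @ $24.30 = $10,377.80
Total COGS = $6,803.00 + $10,377.80 = $17,180.80
Ending inventory: 21 @ $24.30 + 320 @ $21.60 = $7,422.30
Check: goods available $24,603.10 = COGS $17,180.80 + ending $7,422.30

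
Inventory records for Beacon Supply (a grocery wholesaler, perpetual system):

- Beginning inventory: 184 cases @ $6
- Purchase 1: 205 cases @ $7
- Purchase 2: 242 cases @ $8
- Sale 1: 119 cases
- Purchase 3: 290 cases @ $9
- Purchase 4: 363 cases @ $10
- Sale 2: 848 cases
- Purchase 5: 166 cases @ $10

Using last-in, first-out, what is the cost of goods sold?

Sale 1 (119) [LIFO — newest first]: 119 @ $8 = $952
Sale 2 (848) [LIFO — newest first]: 363 @ $10 + 290 @ $9 + 123 @ $8 + 72 @ $7 = $7,728
Total COGS = $952 + $7,728 = $8,680
Ending inventory: 184 @ $6 + 133 @ $7 + 166 @ $10 = $3,695

COGS = $8,680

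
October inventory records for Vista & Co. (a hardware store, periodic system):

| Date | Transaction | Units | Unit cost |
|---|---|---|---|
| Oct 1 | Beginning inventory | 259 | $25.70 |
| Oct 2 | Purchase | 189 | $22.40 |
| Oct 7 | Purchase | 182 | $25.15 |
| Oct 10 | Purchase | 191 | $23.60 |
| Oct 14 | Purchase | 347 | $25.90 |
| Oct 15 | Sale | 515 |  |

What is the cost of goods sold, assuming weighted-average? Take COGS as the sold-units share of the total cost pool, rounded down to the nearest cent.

Oct 15, sell 515: 515/1168 × $28,962.10 → $12,770.10
Ending inventory (cost pool remaining) = $16,192.00
Check: goods available $28,962.10 = COGS $12,770.10 + ending $16,192.00

COGS = $12,770.10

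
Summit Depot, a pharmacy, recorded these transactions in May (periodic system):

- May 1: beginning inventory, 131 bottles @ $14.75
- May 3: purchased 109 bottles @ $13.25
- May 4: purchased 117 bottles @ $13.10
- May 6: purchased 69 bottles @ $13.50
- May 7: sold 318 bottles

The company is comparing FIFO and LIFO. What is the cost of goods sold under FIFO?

COGS = $4,398.30

FIFO COGS: 131 @ $14.75 + 109 @ $13.25 + 78 @ $13.10 = $4,398.30
LIFO COGS: 69 @ $13.50 + 117 @ $13.10 + 109 @ $13.25 + 23 @ $14.75 = $4,247.70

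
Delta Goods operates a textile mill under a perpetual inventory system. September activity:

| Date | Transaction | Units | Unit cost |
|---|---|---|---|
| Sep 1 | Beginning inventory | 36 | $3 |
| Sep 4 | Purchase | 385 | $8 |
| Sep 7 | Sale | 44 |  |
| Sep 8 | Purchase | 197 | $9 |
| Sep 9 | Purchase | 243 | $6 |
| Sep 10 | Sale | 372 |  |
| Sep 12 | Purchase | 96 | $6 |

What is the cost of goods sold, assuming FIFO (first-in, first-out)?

Sep 7, 44 sold [FIFO — oldest first]: 36 @ $3 + 8 @ $8 = $172
Sep 10, 372 sold [FIFO — oldest first]: 372 @ $8 = $2,976
Total COGS = $172 + $2,976 = $3,148
Ending inventory: 5 @ $8 + 197 @ $9 + 243 @ $6 + 96 @ $6 = $3,847
Check: goods available $6,995 = COGS $3,148 + ending $3,847

COGS = $3,148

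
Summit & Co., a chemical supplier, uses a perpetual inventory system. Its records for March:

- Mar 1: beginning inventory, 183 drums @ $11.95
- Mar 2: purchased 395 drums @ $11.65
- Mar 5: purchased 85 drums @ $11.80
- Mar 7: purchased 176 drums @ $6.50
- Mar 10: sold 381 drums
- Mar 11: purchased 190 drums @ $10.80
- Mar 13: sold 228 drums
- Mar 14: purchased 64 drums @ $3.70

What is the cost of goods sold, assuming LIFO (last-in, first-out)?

COGS = $6,039.70

Mar 10, 381 sold [LIFO — newest first]: 176 @ $6.50 + 85 @ $11.80 + 120 @ $11.65 = $3,545.00
Mar 13, 228 sold [LIFO — newest first]: 190 @ $10.80 + 38 @ $11.65 = $2,494.70
Total COGS = $3,545.00 + $2,494.70 = $6,039.70
Ending inventory: 183 @ $11.95 + 237 @ $11.65 + 64 @ $3.70 = $5,184.70
Check: goods available $11,224.40 = COGS $6,039.70 + ending $5,184.70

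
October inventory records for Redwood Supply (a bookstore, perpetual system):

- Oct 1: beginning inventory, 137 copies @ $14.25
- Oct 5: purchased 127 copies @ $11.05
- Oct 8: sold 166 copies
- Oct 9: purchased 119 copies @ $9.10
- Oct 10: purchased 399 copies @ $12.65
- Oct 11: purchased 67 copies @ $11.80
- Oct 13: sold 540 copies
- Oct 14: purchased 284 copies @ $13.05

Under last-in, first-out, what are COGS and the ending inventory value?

Oct 8, 166 sold [LIFO — newest first]: 127 @ $11.05 + 39 @ $14.25 = $1,959.10
Oct 13, 540 sold [LIFO — newest first]: 67 @ $11.80 + 399 @ $12.65 + 74 @ $9.10 = $6,511.35
Total COGS = $1,959.10 + $6,511.35 = $8,470.45
Ending inventory: 98 @ $14.25 + 45 @ $9.10 + 284 @ $13.05 = $5,512.20
Check: goods available $13,982.65 = COGS $8,470.45 + ending $5,512.20

COGS = $8,470.45; ending inventory = $5,512.20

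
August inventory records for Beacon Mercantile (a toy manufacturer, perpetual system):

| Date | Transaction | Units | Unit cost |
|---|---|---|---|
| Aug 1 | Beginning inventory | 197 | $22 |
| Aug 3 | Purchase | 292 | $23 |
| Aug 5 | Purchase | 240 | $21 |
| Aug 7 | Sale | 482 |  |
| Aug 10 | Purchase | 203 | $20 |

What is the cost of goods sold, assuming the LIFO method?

COGS = $10,606

Aug 7, 482 sold [LIFO — newest first]: 240 @ $21 + 242 @ $23 = $10,606
Ending inventory: 197 @ $22 + 50 @ $23 + 203 @ $20 = $9,544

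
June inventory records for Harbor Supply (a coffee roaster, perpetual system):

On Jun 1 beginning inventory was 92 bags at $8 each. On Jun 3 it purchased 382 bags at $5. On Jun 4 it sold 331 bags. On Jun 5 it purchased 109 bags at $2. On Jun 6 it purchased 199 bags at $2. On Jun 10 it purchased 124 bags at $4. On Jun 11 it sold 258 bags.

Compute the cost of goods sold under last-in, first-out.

COGS = $2,419

Jun 4, 331 sold [LIFO — newest first]: 331 @ $5 = $1,655
Jun 11, 258 sold [LIFO — newest first]: 124 @ $4 + 134 @ $2 = $764
Total COGS = $1,655 + $764 = $2,419
Ending inventory: 92 @ $8 + 51 @ $5 + 109 @ $2 + 65 @ $2 = $1,339
Check: goods available $3,758 = COGS $2,419 + ending $1,339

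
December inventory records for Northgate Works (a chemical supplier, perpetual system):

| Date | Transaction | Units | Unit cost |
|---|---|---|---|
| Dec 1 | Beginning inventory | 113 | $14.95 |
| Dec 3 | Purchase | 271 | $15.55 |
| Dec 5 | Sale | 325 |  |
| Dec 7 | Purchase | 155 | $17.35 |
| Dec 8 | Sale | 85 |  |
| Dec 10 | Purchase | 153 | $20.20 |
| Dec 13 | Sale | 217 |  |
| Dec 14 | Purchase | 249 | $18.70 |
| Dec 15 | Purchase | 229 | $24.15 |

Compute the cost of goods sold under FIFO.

Dec 5, 325 sold [FIFO — oldest first]: 113 @ $14.95 + 212 @ $15.55 = $4,985.95
Dec 8, 85 sold [FIFO — oldest first]: 59 @ $15.55 + 26 @ $17.35 = $1,368.55
Dec 13, 217 sold [FIFO — oldest first]: 129 @ $17.35 + 88 @ $20.20 = $4,015.75
Total COGS = $4,985.95 + $1,368.55 + $4,015.75 = $10,370.25
Ending inventory: 65 @ $20.20 + 249 @ $18.70 + 229 @ $24.15 = $11,499.65
Check: goods available $21,869.90 = COGS $10,370.25 + ending $11,499.65

COGS = $10,370.25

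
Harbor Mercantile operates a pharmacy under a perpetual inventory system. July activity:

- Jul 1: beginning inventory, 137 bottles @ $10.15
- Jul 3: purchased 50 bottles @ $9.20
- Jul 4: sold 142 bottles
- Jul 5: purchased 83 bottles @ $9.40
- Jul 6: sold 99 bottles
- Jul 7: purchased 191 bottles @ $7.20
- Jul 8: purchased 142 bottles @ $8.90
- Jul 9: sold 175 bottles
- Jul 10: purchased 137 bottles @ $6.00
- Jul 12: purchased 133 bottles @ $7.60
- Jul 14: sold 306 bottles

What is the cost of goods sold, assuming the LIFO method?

COGS = $5,929.80

Jul 4, 142 sold [LIFO — newest first]: 50 @ $9.20 + 92 @ $10.15 = $1,393.80
Jul 6, 99 sold [LIFO — newest first]: 83 @ $9.40 + 16 @ $10.15 = $942.60
Jul 9, 175 sold [LIFO — newest first]: 142 @ $8.90 + 33 @ $7.20 = $1,501.40
Jul 14, 306 sold [LIFO — newest first]: 133 @ $7.60 + 137 @ $6.00 + 36 @ $7.20 = $2,092.00
Total COGS = $1,393.80 + $942.60 + $1,501.40 + $2,092.00 = $5,929.80
Ending inventory: 29 @ $10.15 + 122 @ $7.20 = $1,172.75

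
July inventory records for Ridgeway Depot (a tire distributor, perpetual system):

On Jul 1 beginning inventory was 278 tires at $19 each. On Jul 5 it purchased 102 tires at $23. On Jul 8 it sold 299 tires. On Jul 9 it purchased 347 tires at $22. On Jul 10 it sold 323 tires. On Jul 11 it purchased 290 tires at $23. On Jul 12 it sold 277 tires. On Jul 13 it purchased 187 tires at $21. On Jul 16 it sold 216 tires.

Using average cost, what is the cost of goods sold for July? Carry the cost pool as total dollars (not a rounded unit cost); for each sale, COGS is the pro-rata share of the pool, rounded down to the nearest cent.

COGS = $23,933.62

After Jul 1: 278 on hand, pool $5,282.00 (≈ $19.0000 each)
After Jul 5: 380 on hand, pool $7,628.00 (≈ $20.0737 each)
Jul 8, sell 299: 299/380 × $7,628.00 → $6,002.03
After Jul 9: 428 on hand, pool $9,259.97 (≈ $21.6354 each)
Jul 10, sell 323: 323/428 × $9,259.97 → $6,988.24
After Jul 11: 395 on hand, pool $8,941.73 (≈ $22.6373 each)
Jul 12, sell 277: 277/395 × $8,941.73 → $6,270.52
After Jul 13: 305 on hand, pool $6,598.21 (≈ $21.6335 each)
Jul 16, sell 216: 216/305 × $6,598.21 → $4,672.83
Total COGS = $6,002.03 + $6,988.24 + $6,270.52 + $4,672.83 = $23,933.62
Ending inventory (cost pool remaining) = $1,925.38
Check: goods available $25,859.00 = COGS $23,933.62 + ending $1,925.38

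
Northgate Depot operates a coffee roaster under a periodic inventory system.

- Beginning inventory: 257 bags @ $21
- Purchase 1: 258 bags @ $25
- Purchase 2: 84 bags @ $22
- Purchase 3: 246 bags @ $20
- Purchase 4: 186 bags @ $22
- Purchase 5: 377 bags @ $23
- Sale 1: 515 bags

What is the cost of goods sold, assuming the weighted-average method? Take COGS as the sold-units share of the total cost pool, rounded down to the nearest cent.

COGS = $11,477.03

Sale 1, sell 515: 515/1408 × $31,378.00 → $11,477.03
Ending inventory (cost pool remaining) = $19,900.97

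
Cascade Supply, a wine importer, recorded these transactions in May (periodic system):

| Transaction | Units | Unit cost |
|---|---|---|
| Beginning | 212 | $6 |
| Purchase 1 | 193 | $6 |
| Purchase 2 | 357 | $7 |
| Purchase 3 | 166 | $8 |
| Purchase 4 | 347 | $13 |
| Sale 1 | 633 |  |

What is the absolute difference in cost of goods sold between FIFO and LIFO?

$2,653

FIFO COGS: 212 @ $6 + 193 @ $6 + 228 @ $7 = $4,026
LIFO COGS: 347 @ $13 + 166 @ $8 + 120 @ $7 = $6,679
Difference = |$4,026 − $6,679| = $2,653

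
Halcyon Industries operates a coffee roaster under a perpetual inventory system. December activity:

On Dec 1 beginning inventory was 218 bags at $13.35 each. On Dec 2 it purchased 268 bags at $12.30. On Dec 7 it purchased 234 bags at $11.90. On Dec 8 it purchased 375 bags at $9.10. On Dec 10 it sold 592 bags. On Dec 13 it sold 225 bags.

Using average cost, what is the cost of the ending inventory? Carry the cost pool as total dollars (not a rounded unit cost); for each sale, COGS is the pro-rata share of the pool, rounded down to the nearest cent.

Ending inventory = $3,149.10

After Dec 1: 218 on hand, pool $2,910.30 (≈ $13.3500 each)
After Dec 2: 486 on hand, pool $6,206.70 (≈ $12.7710 each)
After Dec 7: 720 on hand, pool $8,991.30 (≈ $12.4879 each)
After Dec 8: 1095 on hand, pool $12,403.80 (≈ $11.3277 each)
Dec 10, sell 592: 592/1095 × $12,403.80 → $6,705.98
Dec 13, sell 225: 225/503 × $5,697.82 → $2,548.72
Total COGS = $6,705.98 + $2,548.72 = $9,254.70
Ending inventory (cost pool remaining) = $3,149.10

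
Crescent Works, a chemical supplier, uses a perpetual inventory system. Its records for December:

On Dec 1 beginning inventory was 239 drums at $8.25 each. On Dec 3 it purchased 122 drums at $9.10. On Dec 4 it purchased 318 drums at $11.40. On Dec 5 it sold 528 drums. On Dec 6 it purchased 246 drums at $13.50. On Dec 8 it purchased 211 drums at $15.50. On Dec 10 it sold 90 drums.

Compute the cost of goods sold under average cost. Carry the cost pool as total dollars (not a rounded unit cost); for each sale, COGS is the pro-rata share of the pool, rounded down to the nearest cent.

COGS = $6,412.07

After Dec 1: 239 on hand, pool $1,971.75 (≈ $8.2500 each)
After Dec 3: 361 on hand, pool $3,081.95 (≈ $8.5373 each)
After Dec 4: 679 on hand, pool $6,707.15 (≈ $9.8780 each)
Dec 5, sell 528: 528/679 × $6,707.15 → $5,215.57
After Dec 6: 397 on hand, pool $4,812.58 (≈ $12.1224 each)
After Dec 8: 608 on hand, pool $8,083.08 (≈ $13.2945 each)
Dec 10, sell 90: 90/608 × $8,083.08 → $1,196.50
Total COGS = $5,215.57 + $1,196.50 = $6,412.07
Ending inventory (cost pool remaining) = $6,886.58
Check: goods available $13,298.65 = COGS $6,412.07 + ending $6,886.58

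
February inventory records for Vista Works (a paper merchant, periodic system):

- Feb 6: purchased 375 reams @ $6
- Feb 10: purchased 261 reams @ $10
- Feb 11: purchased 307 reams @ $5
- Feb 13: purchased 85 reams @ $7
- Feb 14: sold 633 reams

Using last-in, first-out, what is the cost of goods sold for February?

Feb 14, 633 sold [LIFO — newest first]: 85 @ $7 + 307 @ $5 + 241 @ $10 = $4,540
Ending inventory: 375 @ $6 + 20 @ $10 = $2,450

COGS = $4,540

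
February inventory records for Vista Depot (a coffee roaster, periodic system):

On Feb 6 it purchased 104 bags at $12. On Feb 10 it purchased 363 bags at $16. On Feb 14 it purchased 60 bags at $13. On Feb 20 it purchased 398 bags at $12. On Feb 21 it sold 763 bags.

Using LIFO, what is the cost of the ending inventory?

Ending inventory = $2,176

Feb 21, 763 sold [LIFO — newest first]: 398 @ $12 + 60 @ $13 + 305 @ $16 = $10,436
Ending inventory: 104 @ $12 + 58 @ $16 = $2,176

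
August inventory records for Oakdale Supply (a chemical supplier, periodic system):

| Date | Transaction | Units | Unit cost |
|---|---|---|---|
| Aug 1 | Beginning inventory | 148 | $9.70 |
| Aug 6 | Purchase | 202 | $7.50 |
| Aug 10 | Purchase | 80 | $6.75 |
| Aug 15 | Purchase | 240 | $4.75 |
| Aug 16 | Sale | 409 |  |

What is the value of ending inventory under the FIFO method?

Ending inventory = $1,281.75

Aug 16, 409 sold [FIFO — oldest first]: 148 @ $9.70 + 202 @ $7.50 + 59 @ $6.75 = $3,348.85
Ending inventory: 21 @ $6.75 + 240 @ $4.75 = $1,281.75
Check: goods available $4,630.60 = COGS $3,348.85 + ending $1,281.75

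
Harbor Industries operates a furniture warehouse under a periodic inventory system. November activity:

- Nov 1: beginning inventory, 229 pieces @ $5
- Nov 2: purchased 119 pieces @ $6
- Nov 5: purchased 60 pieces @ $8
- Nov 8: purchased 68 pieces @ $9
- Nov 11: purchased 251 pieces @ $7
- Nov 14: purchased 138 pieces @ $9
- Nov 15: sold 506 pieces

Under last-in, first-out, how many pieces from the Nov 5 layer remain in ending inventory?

11

Nov 15, 506 sold [LIFO — newest first]: 138 @ $9 + 251 @ $7 + 68 @ $9 + 49 @ $8 = $4,003
Ending inventory: 229 @ $5 + 119 @ $6 + 11 @ $8 = $1,947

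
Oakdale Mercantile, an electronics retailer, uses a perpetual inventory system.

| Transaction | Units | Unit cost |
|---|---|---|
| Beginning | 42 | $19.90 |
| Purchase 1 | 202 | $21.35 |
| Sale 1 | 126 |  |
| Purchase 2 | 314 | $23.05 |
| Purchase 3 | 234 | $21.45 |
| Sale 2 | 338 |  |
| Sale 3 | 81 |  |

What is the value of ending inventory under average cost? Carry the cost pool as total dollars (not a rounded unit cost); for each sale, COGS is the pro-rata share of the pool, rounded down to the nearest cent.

Ending inventory = $5,469.19

After Beginning: 42 on hand, pool $835.80 (≈ $19.9000 each)
After Purchase 1: 244 on hand, pool $5,148.50 (≈ $21.1004 each)
Sale 1, sell 126: 126/244 × $5,148.50 → $2,658.65
After Purchase 2: 432 on hand, pool $9,727.55 (≈ $22.5175 each)
After Purchase 3: 666 on hand, pool $14,746.85 (≈ $22.1424 each)
Sale 2, sell 338: 338/666 × $14,746.85 → $7,484.13
Sale 3, sell 81: 81/328 × $7,262.72 → $1,793.53
Total COGS = $2,658.65 + $7,484.13 + $1,793.53 = $11,936.31
Ending inventory (cost pool remaining) = $5,469.19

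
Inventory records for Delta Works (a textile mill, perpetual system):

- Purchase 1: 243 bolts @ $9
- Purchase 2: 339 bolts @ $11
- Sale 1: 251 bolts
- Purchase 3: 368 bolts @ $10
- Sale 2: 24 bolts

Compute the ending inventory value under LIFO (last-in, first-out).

Sale 1 (251) [LIFO — newest first]: 251 @ $11 = $2,761
Sale 2 (24) [LIFO — newest first]: 24 @ $10 = $240
Total COGS = $2,761 + $240 = $3,001
Ending inventory: 243 @ $9 + 88 @ $11 + 344 @ $10 = $6,595
Check: goods available $9,596 = COGS $3,001 + ending $6,595

Ending inventory = $6,595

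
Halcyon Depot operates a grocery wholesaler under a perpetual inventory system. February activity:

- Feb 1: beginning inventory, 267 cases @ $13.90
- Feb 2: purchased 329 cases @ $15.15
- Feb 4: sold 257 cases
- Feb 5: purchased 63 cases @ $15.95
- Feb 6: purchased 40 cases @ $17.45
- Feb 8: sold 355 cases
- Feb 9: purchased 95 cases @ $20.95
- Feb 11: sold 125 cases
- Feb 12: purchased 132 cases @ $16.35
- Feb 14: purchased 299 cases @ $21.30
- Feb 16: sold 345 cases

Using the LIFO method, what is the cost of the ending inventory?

Feb 4, 257 sold [LIFO — newest first]: 257 @ $15.15 = $3,893.55
Feb 8, 355 sold [LIFO — newest first]: 40 @ $17.45 + 63 @ $15.95 + 72 @ $15.15 + 180 @ $13.90 = $5,295.65
Feb 11, 125 sold [LIFO — newest first]: 95 @ $20.95 + 30 @ $13.90 = $2,407.25
Feb 16, 345 sold [LIFO — newest first]: 299 @ $21.30 + 46 @ $16.35 = $7,120.80
Total COGS = $3,893.55 + $5,295.65 + $2,407.25 + $7,120.80 = $18,717.25
Ending inventory: 57 @ $13.90 + 86 @ $16.35 = $2,198.40
Check: goods available $20,915.65 = COGS $18,717.25 + ending $2,198.40

Ending inventory = $2,198.40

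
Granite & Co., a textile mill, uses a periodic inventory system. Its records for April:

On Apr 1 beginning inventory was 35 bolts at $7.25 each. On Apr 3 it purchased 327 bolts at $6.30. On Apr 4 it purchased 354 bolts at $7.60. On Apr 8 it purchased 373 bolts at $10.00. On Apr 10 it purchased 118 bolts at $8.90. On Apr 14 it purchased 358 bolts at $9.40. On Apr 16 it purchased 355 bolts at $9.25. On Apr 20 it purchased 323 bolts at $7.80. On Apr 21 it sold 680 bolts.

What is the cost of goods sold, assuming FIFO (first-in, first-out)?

COGS = $4,730.65

Apr 21, 680 sold [FIFO — oldest first]: 35 @ $7.25 + 327 @ $6.30 + 318 @ $7.60 = $4,730.65
Ending inventory: 36 @ $7.60 + 373 @ $10.00 + 118 @ $8.90 + 358 @ $9.40 + 355 @ $9.25 + 323 @ $7.80 = $14,222.15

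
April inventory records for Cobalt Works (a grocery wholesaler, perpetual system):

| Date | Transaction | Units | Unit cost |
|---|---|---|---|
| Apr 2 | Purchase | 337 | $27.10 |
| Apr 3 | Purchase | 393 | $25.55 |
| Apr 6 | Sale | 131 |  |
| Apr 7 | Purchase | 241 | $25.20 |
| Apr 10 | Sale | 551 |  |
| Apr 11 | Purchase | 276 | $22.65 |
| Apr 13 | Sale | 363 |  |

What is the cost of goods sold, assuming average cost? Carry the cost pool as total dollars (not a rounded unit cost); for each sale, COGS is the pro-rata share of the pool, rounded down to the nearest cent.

After Apr 2: 337 on hand, pool $9,132.70 (≈ $27.1000 each)
After Apr 3: 730 on hand, pool $19,173.85 (≈ $26.2655 each)
Apr 6, sell 131: 131/730 × $19,173.85 → $3,440.78
After Apr 7: 840 on hand, pool $21,806.27 (≈ $25.9598 each)
Apr 10, sell 551: 551/840 × $21,806.27 → $14,303.87
After Apr 11: 565 on hand, pool $13,753.80 (≈ $24.3430 each)
Apr 13, sell 363: 363/565 × $13,753.80 → $8,836.51
Total COGS = $3,440.78 + $14,303.87 + $8,836.51 = $26,581.16
Ending inventory (cost pool remaining) = $4,917.29
Check: goods available $31,498.45 = COGS $26,581.16 + ending $4,917.29

COGS = $26,581.16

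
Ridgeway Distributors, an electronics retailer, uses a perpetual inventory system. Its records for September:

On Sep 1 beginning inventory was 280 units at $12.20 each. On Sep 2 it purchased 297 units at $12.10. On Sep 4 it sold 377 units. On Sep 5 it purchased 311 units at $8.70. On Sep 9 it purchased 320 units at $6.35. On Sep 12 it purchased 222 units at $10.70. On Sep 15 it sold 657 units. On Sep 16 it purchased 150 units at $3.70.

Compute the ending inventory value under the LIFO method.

Ending inventory = $4,700.20

Sep 4, 377 sold [LIFO — newest first]: 297 @ $12.10 + 80 @ $12.20 = $4,569.70
Sep 15, 657 sold [LIFO — newest first]: 222 @ $10.70 + 320 @ $6.35 + 115 @ $8.70 = $5,407.90
Total COGS = $4,569.70 + $5,407.90 = $9,977.60
Ending inventory: 200 @ $12.20 + 196 @ $8.70 + 150 @ $3.70 = $4,700.20
Check: goods available $14,677.80 = COGS $9,977.60 + ending $4,700.20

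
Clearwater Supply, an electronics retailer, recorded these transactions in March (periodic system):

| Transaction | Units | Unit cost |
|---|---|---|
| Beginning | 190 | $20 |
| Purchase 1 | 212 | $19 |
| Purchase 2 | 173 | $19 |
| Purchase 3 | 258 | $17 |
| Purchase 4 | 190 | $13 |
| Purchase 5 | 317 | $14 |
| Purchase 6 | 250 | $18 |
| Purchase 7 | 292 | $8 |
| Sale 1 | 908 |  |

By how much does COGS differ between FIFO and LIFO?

FIFO COGS: 190 @ $20 + 212 @ $19 + 173 @ $19 + 258 @ $17 + 75 @ $13 = $16,476
LIFO COGS: 292 @ $8 + 250 @ $18 + 317 @ $14 + 49 @ $13 = $11,911
Difference = |$16,476 − $11,911| = $4,565

$4,565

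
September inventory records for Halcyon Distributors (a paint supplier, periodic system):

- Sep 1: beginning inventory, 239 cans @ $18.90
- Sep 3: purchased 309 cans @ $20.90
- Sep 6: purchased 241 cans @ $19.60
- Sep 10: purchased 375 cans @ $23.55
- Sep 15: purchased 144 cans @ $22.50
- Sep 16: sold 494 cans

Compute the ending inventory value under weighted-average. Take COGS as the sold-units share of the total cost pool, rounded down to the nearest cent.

Sep 16, sell 494: 494/1308 × $27,770.05 → $10,488.07
Ending inventory (cost pool remaining) = $17,281.98
Check: goods available $27,770.05 = COGS $10,488.07 + ending $17,281.98

Ending inventory = $17,281.98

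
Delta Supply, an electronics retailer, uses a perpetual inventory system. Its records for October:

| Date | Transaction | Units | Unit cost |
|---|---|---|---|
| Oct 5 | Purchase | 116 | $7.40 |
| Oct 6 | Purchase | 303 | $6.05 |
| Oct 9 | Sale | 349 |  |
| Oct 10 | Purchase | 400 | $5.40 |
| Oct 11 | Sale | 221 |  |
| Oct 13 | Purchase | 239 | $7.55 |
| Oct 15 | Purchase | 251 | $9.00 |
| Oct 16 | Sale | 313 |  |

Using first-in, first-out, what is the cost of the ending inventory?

Oct 9, 349 sold [FIFO — oldest first]: 116 @ $7.40 + 233 @ $6.05 = $2,268.05
Oct 11, 221 sold [FIFO — oldest first]: 70 @ $6.05 + 151 @ $5.40 = $1,238.90
Oct 16, 313 sold [FIFO — oldest first]: 249 @ $5.40 + 64 @ $7.55 = $1,827.80
Total COGS = $2,268.05 + $1,238.90 + $1,827.80 = $5,334.75
Ending inventory: 175 @ $7.55 + 251 @ $9.00 = $3,580.25
Check: goods available $8,915.00 = COGS $5,334.75 + ending $3,580.25

Ending inventory = $3,580.25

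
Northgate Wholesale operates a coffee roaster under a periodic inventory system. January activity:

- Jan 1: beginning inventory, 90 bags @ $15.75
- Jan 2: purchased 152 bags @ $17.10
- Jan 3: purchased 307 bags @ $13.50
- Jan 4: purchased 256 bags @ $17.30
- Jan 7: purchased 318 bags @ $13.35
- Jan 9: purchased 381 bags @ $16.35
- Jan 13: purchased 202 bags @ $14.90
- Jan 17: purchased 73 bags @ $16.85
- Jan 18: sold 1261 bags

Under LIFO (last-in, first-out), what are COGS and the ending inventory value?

Jan 18, 1261 sold [LIFO — newest first]: 73 @ $16.85 + 202 @ $14.90 + 381 @ $16.35 + 318 @ $13.35 + 256 @ $17.30 + 31 @ $13.50 = $19,561.80
Ending inventory: 90 @ $15.75 + 152 @ $17.10 + 276 @ $13.50 = $7,742.70

COGS = $19,561.80; ending inventory = $7,742.70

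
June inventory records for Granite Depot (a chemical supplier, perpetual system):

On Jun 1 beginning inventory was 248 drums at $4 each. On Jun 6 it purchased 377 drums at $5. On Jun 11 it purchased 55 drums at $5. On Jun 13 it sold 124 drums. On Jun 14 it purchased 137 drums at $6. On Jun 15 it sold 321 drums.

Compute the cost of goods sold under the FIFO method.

Jun 13, 124 sold [FIFO — oldest first]: 124 @ $4 = $496
Jun 15, 321 sold [FIFO — oldest first]: 124 @ $4 + 197 @ $5 = $1,481
Total COGS = $496 + $1,481 = $1,977
Ending inventory: 180 @ $5 + 55 @ $5 + 137 @ $6 = $1,997
Check: goods available $3,974 = COGS $1,977 + ending $1,997

COGS = $1,977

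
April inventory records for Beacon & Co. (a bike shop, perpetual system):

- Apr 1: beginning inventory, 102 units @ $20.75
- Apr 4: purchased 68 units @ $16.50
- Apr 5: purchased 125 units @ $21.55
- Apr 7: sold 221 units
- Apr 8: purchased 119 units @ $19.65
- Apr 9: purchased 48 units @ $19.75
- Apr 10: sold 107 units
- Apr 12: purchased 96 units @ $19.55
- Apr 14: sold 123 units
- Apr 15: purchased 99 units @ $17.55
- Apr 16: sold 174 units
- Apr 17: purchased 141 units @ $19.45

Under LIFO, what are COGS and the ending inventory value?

Apr 7, 221 sold [LIFO — newest first]: 125 @ $21.55 + 68 @ $16.50 + 28 @ $20.75 = $4,396.75
Apr 10, 107 sold [LIFO — newest first]: 48 @ $19.75 + 59 @ $19.65 = $2,107.35
Apr 14, 123 sold [LIFO — newest first]: 96 @ $19.55 + 27 @ $19.65 = $2,407.35
Apr 16, 174 sold [LIFO — newest first]: 99 @ $17.55 + 33 @ $19.65 + 42 @ $20.75 = $3,257.40
Total COGS = $4,396.75 + $2,107.35 + $2,407.35 + $3,257.40 = $12,168.85
Ending inventory: 32 @ $20.75 + 141 @ $19.45 = $3,406.45

COGS = $12,168.85; ending inventory = $3,406.45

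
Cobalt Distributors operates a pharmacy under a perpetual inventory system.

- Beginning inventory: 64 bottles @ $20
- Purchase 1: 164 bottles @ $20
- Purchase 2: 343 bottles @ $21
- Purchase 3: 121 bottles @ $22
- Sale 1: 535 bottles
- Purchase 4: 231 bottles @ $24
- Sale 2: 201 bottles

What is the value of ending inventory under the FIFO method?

Ending inventory = $4,488

Sale 1 (535) [FIFO — oldest first]: 64 @ $20 + 164 @ $20 + 307 @ $21 = $11,007
Sale 2 (201) [FIFO — oldest first]: 36 @ $21 + 121 @ $22 + 44 @ $24 = $4,474
Total COGS = $11,007 + $4,474 = $15,481
Ending inventory: 187 @ $24 = $4,488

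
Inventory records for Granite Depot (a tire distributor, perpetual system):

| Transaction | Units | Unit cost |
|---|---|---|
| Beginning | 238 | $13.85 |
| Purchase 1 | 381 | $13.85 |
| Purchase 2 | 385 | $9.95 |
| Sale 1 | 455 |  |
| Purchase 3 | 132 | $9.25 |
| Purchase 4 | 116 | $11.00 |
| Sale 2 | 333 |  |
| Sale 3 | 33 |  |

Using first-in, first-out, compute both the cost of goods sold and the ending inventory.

COGS = $10,583.05; ending inventory = $4,317.85

Sale 1 (455) [FIFO — oldest first]: 238 @ $13.85 + 217 @ $13.85 = $6,301.75
Sale 2 (333) [FIFO — oldest first]: 164 @ $13.85 + 169 @ $9.95 = $3,952.95
Sale 3 (33) [FIFO — oldest first]: 33 @ $9.95 = $328.35
Total COGS = $6,301.75 + $3,952.95 + $328.35 = $10,583.05
Ending inventory: 183 @ $9.95 + 132 @ $9.25 + 116 @ $11.00 = $4,317.85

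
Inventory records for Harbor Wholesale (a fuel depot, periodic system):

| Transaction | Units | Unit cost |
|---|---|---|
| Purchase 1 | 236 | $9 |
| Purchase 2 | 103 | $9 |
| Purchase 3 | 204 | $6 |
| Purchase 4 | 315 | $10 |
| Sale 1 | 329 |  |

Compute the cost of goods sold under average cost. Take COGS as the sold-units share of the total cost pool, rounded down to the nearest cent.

COGS = $2,847.11

Sale 1, sell 329: 329/858 × $7,425.00 → $2,847.11
Ending inventory (cost pool remaining) = $4,577.89
Check: goods available $7,425.00 = COGS $2,847.11 + ending $4,577.89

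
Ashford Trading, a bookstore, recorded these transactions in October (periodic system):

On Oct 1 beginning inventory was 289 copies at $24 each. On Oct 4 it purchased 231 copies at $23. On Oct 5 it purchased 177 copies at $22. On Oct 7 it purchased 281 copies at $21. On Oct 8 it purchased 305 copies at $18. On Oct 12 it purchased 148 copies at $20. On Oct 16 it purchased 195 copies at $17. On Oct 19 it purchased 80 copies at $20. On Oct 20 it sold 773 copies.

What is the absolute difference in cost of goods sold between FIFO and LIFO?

FIFO COGS: 289 @ $24 + 231 @ $23 + 177 @ $22 + 76 @ $21 = $17,739
LIFO COGS: 80 @ $20 + 195 @ $17 + 148 @ $20 + 305 @ $18 + 45 @ $21 = $14,310
Difference = |$17,739 − $14,310| = $3,429

$3,429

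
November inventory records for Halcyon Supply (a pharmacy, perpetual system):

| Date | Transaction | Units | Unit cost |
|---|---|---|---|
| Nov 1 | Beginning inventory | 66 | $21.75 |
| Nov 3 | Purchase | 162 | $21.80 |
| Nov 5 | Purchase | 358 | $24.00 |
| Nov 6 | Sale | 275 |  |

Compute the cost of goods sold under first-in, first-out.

Nov 6, 275 sold [FIFO — oldest first]: 66 @ $21.75 + 162 @ $21.80 + 47 @ $24.00 = $6,095.10
Ending inventory: 311 @ $24.00 = $7,464.00
Check: goods available $13,559.10 = COGS $6,095.10 + ending $7,464.00

COGS = $6,095.10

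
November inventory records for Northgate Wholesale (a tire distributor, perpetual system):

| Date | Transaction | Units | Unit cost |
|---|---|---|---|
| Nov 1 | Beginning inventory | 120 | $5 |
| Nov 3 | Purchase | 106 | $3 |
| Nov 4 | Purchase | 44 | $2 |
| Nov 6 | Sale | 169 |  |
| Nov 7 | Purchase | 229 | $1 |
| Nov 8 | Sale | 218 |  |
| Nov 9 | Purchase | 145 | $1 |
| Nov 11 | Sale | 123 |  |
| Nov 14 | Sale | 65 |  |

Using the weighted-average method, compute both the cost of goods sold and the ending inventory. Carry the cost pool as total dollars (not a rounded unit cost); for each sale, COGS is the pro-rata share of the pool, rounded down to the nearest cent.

COGS = $1,285.90; ending inventory = $94.10

After Nov 1: 120 on hand, pool $600.00 (≈ $5.0000 each)
After Nov 3: 226 on hand, pool $918.00 (≈ $4.0619 each)
After Nov 4: 270 on hand, pool $1,006.00 (≈ $3.7259 each)
Nov 6, sell 169: 169/270 × $1,006.00 → $629.68
After Nov 7: 330 on hand, pool $605.32 (≈ $1.8343 each)
Nov 8, sell 218: 218/330 × $605.32 → $399.87
After Nov 9: 257 on hand, pool $350.45 (≈ $1.3636 each)
Nov 11, sell 123: 123/257 × $350.45 → $167.72
Nov 14, sell 65: 65/134 × $182.73 → $88.63
Total COGS = $629.68 + $399.87 + $167.72 + $88.63 = $1,285.90
Ending inventory (cost pool remaining) = $94.10
Check: goods available $1,380.00 = COGS $1,285.90 + ending $94.10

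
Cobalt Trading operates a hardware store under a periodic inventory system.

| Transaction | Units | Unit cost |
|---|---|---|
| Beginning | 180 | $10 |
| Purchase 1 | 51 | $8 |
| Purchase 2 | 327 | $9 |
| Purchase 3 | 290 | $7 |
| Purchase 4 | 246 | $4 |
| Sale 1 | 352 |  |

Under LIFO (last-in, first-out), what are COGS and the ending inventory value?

Sale 1 (352) [LIFO — newest first]: 246 @ $4 + 106 @ $7 = $1,726
Ending inventory: 180 @ $10 + 51 @ $8 + 327 @ $9 + 184 @ $7 = $6,439

COGS = $1,726; ending inventory = $6,439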